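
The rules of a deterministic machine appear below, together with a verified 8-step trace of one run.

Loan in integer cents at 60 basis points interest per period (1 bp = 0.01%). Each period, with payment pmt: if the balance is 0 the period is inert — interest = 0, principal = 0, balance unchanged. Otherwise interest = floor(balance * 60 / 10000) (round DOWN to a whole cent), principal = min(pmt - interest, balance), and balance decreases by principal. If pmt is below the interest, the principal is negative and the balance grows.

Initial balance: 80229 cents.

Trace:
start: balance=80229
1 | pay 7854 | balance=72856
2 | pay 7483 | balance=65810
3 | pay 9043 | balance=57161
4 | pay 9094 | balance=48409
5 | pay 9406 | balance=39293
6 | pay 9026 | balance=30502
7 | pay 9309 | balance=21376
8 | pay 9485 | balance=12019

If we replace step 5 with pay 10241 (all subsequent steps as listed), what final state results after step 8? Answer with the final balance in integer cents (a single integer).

11168

(re-executing from step 5 with the substitution; state before step 5: balance=48409)
5 | pay 10241 | balance=38458
6 | pay 9026 | balance=29662
7 | pay 9309 | balance=20530
8 | pay 9485 | balance=11168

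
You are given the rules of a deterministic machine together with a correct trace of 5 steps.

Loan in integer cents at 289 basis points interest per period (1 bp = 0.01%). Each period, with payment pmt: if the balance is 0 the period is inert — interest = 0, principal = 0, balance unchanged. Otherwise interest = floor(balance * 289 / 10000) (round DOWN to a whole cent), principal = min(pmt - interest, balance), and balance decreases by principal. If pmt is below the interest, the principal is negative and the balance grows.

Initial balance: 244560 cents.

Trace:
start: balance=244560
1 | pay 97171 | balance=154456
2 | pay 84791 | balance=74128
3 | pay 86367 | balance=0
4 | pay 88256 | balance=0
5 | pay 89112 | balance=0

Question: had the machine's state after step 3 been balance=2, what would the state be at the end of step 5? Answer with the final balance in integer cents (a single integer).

state after step 3 := balance=2
4 | pay 88256 | balance=0
5 | pay 89112 | balance=0

0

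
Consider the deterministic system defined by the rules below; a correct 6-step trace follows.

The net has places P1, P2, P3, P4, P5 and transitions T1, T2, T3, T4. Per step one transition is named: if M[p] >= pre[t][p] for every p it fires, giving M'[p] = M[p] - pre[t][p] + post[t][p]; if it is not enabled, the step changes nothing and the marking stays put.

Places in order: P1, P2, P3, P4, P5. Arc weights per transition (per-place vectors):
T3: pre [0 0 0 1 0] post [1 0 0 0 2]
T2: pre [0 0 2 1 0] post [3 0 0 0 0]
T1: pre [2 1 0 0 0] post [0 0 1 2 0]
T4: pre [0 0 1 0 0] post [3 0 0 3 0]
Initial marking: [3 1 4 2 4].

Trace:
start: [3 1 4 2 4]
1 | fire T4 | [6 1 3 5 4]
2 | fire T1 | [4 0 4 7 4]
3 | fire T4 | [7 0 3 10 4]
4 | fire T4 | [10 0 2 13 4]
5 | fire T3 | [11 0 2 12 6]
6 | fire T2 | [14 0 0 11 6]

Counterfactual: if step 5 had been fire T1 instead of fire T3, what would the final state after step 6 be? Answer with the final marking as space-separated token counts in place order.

13 0 0 12 4

(re-executing from step 5 with the substitution; state before step 5: [10 0 2 13 4])
5 | fire T1 | [10 0 2 13 4]
6 | fire T2 | [13 0 0 12 4]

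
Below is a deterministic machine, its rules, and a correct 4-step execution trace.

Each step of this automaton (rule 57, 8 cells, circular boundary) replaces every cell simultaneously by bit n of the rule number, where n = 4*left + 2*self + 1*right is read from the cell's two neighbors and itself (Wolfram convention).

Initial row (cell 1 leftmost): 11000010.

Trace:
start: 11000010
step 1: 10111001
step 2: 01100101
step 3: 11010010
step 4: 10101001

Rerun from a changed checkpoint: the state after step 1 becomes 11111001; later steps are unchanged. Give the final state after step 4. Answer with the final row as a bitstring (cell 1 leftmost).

state after step 1 := 11111001
step 2: 00000101
step 3: 11110010
step 4: 10001001

10001001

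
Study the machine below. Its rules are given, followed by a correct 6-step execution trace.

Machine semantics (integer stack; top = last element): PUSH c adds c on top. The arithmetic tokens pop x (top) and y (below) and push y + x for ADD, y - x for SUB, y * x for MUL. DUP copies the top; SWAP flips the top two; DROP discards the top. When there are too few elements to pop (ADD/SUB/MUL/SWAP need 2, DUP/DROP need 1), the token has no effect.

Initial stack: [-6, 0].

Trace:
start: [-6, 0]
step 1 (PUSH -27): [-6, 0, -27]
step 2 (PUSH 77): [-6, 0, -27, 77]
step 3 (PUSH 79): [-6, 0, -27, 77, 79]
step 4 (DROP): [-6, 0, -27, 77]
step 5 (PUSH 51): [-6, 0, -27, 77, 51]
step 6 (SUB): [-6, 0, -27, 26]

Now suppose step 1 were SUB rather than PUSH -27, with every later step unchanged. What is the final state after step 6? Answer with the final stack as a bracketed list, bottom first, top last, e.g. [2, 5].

[-6, 26]

(re-executing from step 1 with the substitution; state before step 1: [-6, 0])
step 1 (SUB): [-6]
step 2 (PUSH 77): [-6, 77]
step 3 (PUSH 79): [-6, 77, 79]
step 4 (DROP): [-6, 77]
step 5 (PUSH 51): [-6, 77, 51]
step 6 (SUB): [-6, 26]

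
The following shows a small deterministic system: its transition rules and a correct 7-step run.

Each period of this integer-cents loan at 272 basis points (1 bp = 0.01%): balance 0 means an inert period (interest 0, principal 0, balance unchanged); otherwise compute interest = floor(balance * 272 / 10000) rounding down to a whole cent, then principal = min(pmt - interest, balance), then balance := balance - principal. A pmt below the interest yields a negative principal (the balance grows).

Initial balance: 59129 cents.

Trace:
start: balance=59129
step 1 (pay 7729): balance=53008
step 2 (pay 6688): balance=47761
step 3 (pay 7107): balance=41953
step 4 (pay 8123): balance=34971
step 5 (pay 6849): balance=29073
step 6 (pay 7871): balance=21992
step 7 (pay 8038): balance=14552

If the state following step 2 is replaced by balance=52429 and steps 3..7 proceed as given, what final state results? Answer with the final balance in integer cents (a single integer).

19890

state after step 2 := balance=52429
step 3 (pay 7107): balance=46748
step 4 (pay 8123): balance=39896
step 5 (pay 6849): balance=34132
step 6 (pay 7871): balance=27189
step 7 (pay 8038): balance=19890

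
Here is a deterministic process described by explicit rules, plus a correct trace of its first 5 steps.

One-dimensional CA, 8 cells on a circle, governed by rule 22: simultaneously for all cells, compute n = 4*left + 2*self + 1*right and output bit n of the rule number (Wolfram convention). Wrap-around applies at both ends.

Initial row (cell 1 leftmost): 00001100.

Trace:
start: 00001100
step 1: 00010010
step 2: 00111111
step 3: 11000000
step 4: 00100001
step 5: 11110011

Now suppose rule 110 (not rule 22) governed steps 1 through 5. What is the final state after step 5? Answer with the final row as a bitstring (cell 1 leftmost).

11001101

(re-executing steps 1..5 under rule 110; state before step 1: 00001100)
step 1: 00011100
step 2: 00110100
step 3: 01111100
step 4: 11000100
step 5: 11001101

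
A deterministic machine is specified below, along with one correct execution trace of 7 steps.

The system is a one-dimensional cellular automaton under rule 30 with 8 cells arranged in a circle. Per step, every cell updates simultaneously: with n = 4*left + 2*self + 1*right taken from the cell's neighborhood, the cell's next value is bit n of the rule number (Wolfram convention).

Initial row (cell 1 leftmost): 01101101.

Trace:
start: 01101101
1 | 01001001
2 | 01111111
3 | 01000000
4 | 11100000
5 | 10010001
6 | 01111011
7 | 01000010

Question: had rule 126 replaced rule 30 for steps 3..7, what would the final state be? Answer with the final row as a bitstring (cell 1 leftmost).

00110110

(re-executing steps 3..7 under rule 126; state before step 3: 01111111)
3 | 11000001
4 | 01100011
5 | 11110111
6 | 00011100
7 | 00110110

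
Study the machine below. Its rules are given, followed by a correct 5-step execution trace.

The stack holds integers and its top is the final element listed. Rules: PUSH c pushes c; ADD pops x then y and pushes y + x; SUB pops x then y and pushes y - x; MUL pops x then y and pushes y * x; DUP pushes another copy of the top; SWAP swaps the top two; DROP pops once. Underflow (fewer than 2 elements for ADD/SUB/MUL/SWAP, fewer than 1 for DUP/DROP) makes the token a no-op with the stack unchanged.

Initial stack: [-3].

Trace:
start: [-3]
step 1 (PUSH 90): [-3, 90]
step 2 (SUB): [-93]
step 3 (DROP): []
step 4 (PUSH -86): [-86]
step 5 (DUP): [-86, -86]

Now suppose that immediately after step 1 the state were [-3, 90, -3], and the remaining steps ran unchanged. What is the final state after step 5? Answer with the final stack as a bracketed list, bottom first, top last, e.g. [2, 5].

state after step 1 := [-3, 90, -3]
step 2 (SUB): [-3, 93]
step 3 (DROP): [-3]
step 4 (PUSH -86): [-3, -86]
step 5 (DUP): [-3, -86, -86]

[-3, -86, -86]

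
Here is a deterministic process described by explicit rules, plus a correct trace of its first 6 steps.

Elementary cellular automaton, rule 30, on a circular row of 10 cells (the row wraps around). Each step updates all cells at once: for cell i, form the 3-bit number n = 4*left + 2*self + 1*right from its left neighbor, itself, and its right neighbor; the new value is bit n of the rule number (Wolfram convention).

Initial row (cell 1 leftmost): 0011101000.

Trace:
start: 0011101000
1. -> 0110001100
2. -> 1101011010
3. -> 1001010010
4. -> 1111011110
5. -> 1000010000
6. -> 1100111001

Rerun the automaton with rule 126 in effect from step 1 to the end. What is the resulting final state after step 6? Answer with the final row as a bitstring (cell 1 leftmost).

(re-executing steps 1..6 under rule 126; state before step 1: 0011101000)
1. -> 0110111100
2. -> 1111100110
3. -> 1000111111
4. -> 1101100000
5. -> 1111110001
6. -> 0000011011

0000011011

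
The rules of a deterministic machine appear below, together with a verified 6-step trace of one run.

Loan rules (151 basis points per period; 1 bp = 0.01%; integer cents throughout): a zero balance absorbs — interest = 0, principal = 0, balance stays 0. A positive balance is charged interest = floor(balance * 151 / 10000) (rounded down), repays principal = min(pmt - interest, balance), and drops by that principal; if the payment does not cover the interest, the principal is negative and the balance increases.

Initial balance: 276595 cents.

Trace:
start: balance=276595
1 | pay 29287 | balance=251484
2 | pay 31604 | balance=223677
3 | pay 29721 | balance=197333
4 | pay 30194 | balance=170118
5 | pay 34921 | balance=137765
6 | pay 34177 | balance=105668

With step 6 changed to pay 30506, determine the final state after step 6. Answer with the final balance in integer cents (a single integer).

(re-executing from step 6 with the substitution; state before step 6: balance=137765)
6 | pay 30506 | balance=109339

109339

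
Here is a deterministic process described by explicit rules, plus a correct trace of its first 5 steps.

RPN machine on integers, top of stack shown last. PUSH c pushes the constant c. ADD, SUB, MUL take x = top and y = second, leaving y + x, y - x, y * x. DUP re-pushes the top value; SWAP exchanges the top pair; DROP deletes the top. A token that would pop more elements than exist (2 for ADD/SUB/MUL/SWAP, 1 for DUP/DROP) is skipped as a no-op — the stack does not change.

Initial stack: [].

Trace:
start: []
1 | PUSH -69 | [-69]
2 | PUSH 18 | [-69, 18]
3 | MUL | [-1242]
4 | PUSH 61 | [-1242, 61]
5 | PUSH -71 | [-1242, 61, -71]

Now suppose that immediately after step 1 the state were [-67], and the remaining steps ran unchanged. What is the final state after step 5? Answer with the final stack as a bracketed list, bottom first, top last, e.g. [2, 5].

[-1206, 61, -71]

state after step 1 := [-67]
2 | PUSH 18 | [-67, 18]
3 | MUL | [-1206]
4 | PUSH 61 | [-1206, 61]
5 | PUSH -71 | [-1206, 61, -71]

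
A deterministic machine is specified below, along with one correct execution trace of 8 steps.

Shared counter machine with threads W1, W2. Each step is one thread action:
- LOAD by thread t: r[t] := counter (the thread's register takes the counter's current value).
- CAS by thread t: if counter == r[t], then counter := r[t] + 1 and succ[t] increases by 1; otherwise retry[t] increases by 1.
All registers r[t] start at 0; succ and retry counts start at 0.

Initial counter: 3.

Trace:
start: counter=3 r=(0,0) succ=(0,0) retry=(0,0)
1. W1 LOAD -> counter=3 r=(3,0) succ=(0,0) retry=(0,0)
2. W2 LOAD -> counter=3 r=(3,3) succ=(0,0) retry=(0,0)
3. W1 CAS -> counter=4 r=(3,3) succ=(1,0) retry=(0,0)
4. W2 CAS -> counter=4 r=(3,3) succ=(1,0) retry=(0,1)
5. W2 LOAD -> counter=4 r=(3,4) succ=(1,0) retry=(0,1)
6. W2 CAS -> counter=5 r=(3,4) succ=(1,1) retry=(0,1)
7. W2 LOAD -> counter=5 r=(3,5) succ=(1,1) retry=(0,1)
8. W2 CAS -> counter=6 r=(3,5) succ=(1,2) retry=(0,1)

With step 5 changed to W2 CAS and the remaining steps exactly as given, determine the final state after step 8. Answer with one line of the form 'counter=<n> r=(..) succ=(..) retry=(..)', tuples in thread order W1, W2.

counter=5 r=(3,4) succ=(1,1) retry=(0,3)

(re-executing from step 5 with the substitution; state before step 5: counter=4 r=(3,3) succ=(1,0) retry=(0,1))
5. W2 CAS -> counter=4 r=(3,3) succ=(1,0) retry=(0,2)
6. W2 CAS -> counter=4 r=(3,3) succ=(1,0) retry=(0,3)
7. W2 LOAD -> counter=4 r=(3,4) succ=(1,0) retry=(0,3)
8. W2 CAS -> counter=5 r=(3,4) succ=(1,1) retry=(0,3)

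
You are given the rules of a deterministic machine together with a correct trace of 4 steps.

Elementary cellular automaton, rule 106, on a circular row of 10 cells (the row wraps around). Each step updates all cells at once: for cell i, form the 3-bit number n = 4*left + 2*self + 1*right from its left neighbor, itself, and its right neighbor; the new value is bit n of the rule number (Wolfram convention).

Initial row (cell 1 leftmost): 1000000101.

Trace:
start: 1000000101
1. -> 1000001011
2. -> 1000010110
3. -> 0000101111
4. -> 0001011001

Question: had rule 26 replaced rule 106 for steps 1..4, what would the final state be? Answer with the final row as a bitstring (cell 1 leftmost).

(re-executing steps 1..4 under rule 26; state before step 1: 1000000101)
1. -> 0100001001
2. -> 0010010110
3. -> 0101100101
4. -> 0001011000

0001011000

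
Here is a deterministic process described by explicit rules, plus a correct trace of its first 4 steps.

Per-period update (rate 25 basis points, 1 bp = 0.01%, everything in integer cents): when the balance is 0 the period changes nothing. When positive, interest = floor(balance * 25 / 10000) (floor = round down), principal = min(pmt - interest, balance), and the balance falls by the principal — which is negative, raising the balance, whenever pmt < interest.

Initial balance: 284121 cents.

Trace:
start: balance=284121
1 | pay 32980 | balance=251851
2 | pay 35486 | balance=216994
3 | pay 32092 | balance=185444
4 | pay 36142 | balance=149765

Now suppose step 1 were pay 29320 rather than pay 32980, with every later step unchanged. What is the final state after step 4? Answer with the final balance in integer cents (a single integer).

153452

(re-executing from step 1 with the substitution; state before step 1: balance=284121)
1 | pay 29320 | balance=255511
2 | pay 35486 | balance=220663
3 | pay 32092 | balance=189122
4 | pay 36142 | balance=153452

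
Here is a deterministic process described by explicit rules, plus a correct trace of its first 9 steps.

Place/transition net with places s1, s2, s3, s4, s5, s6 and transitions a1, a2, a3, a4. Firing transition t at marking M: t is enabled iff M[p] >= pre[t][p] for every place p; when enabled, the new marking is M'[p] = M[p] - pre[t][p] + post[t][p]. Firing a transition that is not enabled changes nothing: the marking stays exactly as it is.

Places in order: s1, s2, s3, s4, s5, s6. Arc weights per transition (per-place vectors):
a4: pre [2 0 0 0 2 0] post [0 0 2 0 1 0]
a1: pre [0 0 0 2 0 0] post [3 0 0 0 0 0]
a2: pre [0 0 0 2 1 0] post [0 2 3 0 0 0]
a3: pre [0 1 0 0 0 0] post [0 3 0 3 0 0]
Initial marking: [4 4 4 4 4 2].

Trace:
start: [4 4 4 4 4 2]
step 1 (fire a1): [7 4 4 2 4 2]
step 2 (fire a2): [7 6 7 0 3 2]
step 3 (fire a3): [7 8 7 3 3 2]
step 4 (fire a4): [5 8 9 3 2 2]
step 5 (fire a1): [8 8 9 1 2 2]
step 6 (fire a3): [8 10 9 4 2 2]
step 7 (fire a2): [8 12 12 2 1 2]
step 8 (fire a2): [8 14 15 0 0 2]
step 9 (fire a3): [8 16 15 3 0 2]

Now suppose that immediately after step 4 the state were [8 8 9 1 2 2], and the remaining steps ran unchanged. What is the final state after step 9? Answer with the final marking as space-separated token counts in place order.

state after step 4 := [8 8 9 1 2 2]
step 5 (fire a1): [8 8 9 1 2 2]
step 6 (fire a3): [8 10 9 4 2 2]
step 7 (fire a2): [8 12 12 2 1 2]
step 8 (fire a2): [8 14 15 0 0 2]
step 9 (fire a3): [8 16 15 3 0 2]

8 16 15 3 0 2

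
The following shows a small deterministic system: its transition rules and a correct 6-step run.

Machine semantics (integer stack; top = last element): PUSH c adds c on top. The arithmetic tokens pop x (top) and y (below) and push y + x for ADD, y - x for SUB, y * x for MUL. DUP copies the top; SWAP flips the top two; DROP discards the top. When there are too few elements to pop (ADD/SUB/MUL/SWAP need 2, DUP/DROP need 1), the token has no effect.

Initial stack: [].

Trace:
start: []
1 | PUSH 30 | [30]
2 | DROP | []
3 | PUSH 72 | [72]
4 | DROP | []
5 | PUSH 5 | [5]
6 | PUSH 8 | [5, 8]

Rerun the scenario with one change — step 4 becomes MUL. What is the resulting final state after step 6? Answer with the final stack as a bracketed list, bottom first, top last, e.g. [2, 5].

[72, 5, 8]

(re-executing from step 4 with the substitution; state before step 4: [72])
4 | MUL | [72]
5 | PUSH 5 | [72, 5]
6 | PUSH 8 | [72, 5, 8]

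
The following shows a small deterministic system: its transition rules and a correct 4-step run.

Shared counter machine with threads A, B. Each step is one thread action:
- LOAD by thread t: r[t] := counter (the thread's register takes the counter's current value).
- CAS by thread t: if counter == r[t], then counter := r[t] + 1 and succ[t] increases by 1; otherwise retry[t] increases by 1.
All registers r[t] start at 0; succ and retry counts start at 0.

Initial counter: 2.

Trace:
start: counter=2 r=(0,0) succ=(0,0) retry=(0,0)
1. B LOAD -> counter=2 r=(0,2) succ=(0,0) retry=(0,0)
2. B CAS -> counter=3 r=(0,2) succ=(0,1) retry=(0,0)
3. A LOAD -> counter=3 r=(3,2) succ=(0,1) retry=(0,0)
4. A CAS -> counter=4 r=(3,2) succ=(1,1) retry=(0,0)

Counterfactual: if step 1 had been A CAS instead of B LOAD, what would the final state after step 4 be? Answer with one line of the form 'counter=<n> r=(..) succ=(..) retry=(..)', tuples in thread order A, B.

counter=3 r=(2,0) succ=(1,0) retry=(1,1)

(re-executing from step 1 with the substitution; state before step 1: counter=2 r=(0,0) succ=(0,0) retry=(0,0))
1. A CAS -> counter=2 r=(0,0) succ=(0,0) retry=(1,0)
2. B CAS -> counter=2 r=(0,0) succ=(0,0) retry=(1,1)
3. A LOAD -> counter=2 r=(2,0) succ=(0,0) retry=(1,1)
4. A CAS -> counter=3 r=(2,0) succ=(1,0) retry=(1,1)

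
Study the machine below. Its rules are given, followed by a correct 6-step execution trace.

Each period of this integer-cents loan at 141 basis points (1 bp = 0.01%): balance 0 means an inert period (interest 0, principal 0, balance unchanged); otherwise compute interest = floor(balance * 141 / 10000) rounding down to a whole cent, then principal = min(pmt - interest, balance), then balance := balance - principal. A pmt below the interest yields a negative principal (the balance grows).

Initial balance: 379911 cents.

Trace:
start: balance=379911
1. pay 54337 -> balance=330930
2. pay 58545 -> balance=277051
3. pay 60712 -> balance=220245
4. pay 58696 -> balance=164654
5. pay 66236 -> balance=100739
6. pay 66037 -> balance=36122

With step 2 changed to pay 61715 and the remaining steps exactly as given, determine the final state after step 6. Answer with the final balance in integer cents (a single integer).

32769

(re-executing from step 2 with the substitution; state before step 2: balance=330930)
2. pay 61715 -> balance=273881
3. pay 60712 -> balance=217030
4. pay 58696 -> balance=161394
5. pay 66236 -> balance=97433
6. pay 66037 -> balance=32769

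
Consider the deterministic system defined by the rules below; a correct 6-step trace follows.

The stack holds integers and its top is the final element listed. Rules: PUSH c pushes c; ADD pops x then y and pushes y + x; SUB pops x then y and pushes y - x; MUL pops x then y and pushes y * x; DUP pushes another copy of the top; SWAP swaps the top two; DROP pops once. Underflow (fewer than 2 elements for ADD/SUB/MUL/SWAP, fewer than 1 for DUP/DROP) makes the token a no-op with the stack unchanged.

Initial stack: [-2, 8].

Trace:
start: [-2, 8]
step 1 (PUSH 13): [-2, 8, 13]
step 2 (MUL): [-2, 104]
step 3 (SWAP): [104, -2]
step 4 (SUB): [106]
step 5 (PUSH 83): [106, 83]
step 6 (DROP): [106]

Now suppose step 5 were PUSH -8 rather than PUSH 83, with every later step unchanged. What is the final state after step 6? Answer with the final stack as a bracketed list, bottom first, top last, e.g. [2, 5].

(re-executing from step 5 with the substitution; state before step 5: [106])
step 5 (PUSH -8): [106, -8]
step 6 (DROP): [106]

[106]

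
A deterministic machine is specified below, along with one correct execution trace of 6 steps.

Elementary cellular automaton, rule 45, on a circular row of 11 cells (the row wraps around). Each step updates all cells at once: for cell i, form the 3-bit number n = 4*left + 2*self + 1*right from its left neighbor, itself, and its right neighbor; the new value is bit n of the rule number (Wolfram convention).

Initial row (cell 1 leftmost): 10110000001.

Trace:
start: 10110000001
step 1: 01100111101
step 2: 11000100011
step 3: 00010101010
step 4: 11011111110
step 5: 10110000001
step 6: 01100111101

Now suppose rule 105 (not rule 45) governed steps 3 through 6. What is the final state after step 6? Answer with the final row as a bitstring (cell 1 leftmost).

(re-executing steps 3..6 under rule 105; state before step 3: 11000100011)
step 3: 01010001010
step 4: 00100100100
step 5: 10000000001
step 6: 10111111101

10111111101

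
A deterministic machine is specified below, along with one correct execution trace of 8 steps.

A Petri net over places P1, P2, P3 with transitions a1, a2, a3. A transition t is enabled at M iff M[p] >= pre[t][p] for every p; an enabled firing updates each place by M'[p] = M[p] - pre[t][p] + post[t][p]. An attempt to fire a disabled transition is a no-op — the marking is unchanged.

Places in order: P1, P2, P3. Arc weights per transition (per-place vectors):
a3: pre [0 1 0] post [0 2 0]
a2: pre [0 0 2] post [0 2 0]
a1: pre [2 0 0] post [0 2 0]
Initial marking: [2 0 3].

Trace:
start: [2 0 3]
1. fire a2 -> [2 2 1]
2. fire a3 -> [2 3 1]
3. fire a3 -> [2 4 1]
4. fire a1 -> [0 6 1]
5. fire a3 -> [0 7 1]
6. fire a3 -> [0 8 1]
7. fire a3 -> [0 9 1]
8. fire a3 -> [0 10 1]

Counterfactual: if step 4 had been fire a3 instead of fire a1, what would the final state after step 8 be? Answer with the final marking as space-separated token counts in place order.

2 9 1

(re-executing from step 4 with the substitution; state before step 4: [2 4 1])
4. fire a3 -> [2 5 1]
5. fire a3 -> [2 6 1]
6. fire a3 -> [2 7 1]
7. fire a3 -> [2 8 1]
8. fire a3 -> [2 9 1]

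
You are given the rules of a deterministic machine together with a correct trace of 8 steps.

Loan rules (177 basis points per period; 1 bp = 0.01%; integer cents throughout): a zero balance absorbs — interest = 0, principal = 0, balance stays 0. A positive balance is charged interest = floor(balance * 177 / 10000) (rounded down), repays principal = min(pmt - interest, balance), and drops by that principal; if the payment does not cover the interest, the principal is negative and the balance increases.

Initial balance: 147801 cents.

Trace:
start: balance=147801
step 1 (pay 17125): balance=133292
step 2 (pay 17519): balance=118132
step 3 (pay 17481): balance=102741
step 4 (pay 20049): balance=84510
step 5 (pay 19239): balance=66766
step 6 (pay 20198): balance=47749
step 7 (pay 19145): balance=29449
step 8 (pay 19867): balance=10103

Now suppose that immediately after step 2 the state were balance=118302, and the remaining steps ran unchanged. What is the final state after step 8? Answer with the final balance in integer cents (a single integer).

10291

state after step 2 := balance=118302
step 3 (pay 17481): balance=102914
step 4 (pay 20049): balance=84686
step 5 (pay 19239): balance=66945
step 6 (pay 20198): balance=47931
step 7 (pay 19145): balance=29634
step 8 (pay 19867): balance=10291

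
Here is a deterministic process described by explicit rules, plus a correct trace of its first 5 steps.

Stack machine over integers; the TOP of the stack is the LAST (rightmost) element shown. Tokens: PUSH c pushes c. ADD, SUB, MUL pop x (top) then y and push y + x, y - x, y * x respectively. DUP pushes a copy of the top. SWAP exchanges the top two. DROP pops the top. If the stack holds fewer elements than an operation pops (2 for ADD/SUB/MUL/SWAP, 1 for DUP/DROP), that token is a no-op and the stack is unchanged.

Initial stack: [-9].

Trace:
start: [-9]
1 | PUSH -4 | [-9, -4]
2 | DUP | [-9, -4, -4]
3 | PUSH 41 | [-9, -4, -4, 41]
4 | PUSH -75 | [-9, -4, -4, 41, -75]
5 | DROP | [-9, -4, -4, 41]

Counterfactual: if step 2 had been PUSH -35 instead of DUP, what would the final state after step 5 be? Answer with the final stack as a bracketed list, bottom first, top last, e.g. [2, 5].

[-9, -4, -35, 41]

(re-executing from step 2 with the substitution; state before step 2: [-9, -4])
2 | PUSH -35 | [-9, -4, -35]
3 | PUSH 41 | [-9, -4, -35, 41]
4 | PUSH -75 | [-9, -4, -35, 41, -75]
5 | DROP | [-9, -4, -35, 41]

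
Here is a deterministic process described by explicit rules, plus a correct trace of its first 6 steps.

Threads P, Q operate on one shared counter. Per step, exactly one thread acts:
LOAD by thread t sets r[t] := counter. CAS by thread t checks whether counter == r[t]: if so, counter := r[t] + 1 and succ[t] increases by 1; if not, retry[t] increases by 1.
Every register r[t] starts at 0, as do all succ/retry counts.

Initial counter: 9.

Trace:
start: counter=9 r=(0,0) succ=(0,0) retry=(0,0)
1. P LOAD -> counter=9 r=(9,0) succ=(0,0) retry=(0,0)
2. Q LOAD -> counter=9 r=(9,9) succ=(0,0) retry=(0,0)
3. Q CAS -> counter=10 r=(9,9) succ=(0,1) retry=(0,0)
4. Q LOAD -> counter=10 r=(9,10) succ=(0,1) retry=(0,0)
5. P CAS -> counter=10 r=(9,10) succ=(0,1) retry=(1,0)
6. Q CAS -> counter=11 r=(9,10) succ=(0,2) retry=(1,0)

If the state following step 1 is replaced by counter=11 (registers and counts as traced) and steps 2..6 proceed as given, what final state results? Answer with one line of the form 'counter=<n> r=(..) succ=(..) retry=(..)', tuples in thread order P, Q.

state after step 1 := counter=11 r=(9,0) succ=(0,0) retry=(0,0)
2. Q LOAD -> counter=11 r=(9,11) succ=(0,0) retry=(0,0)
3. Q CAS -> counter=12 r=(9,11) succ=(0,1) retry=(0,0)
4. Q LOAD -> counter=12 r=(9,12) succ=(0,1) retry=(0,0)
5. P CAS -> counter=12 r=(9,12) succ=(0,1) retry=(1,0)
6. Q CAS -> counter=13 r=(9,12) succ=(0,2) retry=(1,0)

counter=13 r=(9,12) succ=(0,2) retry=(1,0)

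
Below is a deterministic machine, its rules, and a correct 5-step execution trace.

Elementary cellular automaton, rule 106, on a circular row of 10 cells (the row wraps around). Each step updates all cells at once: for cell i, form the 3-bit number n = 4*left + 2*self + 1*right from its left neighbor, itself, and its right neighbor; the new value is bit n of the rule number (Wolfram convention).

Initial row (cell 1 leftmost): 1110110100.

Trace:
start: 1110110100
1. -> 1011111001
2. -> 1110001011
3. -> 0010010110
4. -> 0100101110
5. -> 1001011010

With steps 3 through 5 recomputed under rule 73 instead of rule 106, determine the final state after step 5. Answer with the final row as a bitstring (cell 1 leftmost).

0011100010

(re-executing steps 3..5 under rule 73; state before step 3: 1110001011)
3. -> 0010100010
4. -> 1000001000
5. -> 0011100010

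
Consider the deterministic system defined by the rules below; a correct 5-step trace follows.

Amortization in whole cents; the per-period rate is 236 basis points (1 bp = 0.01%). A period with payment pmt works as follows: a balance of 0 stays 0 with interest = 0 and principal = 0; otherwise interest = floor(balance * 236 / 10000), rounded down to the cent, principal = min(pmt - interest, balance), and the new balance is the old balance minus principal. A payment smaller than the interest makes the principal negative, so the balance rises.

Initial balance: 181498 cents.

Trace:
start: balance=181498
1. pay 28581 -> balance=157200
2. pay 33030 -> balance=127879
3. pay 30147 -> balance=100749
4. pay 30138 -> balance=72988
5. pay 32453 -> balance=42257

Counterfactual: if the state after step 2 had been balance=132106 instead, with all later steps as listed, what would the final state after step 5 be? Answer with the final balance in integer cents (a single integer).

46791

state after step 2 := balance=132106
3. pay 30147 -> balance=105076
4. pay 30138 -> balance=77417
5. pay 32453 -> balance=46791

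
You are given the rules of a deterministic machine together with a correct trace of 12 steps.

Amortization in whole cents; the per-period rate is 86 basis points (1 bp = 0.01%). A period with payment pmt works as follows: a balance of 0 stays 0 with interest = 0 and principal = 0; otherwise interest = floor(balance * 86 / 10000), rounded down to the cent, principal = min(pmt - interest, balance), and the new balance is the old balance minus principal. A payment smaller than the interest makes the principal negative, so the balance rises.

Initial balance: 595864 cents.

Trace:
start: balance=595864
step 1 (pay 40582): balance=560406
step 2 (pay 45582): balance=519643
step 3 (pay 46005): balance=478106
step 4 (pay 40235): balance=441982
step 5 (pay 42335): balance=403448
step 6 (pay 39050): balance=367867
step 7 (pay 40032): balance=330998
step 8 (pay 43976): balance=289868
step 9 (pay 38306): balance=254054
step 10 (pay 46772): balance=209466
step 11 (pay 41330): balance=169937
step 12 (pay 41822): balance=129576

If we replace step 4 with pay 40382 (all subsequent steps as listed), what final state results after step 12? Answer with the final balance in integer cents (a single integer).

(re-executing from step 4 with the substitution; state before step 4: balance=478106)
step 4 (pay 40382): balance=441835
step 5 (pay 42335): balance=403299
step 6 (pay 39050): balance=367717
step 7 (pay 40032): balance=330847
step 8 (pay 43976): balance=289716
step 9 (pay 38306): balance=253901
step 10 (pay 46772): balance=209312
step 11 (pay 41330): balance=169782
step 12 (pay 41822): balance=129420

129420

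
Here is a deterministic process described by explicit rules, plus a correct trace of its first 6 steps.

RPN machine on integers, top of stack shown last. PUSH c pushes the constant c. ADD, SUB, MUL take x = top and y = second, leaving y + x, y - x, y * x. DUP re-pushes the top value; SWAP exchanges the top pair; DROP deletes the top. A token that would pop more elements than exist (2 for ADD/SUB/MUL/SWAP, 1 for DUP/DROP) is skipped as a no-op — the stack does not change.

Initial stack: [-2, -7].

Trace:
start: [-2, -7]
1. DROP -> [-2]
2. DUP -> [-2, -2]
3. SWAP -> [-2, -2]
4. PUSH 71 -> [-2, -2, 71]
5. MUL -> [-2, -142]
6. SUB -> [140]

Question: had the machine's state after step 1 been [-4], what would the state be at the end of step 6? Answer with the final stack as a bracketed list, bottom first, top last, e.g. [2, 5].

[280]

state after step 1 := [-4]
2. DUP -> [-4, -4]
3. SWAP -> [-4, -4]
4. PUSH 71 -> [-4, -4, 71]
5. MUL -> [-4, -284]
6. SUB -> [280]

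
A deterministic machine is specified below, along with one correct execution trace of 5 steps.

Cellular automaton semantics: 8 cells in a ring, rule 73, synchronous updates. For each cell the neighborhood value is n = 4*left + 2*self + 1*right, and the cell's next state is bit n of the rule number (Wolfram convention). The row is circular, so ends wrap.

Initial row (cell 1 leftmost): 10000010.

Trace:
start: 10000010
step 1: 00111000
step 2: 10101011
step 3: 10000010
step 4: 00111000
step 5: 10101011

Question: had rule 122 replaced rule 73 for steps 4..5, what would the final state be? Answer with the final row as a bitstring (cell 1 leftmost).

10101010

(re-executing steps 4..5 under rule 122; state before step 4: 10000010)
step 4: 01000101
step 5: 10101010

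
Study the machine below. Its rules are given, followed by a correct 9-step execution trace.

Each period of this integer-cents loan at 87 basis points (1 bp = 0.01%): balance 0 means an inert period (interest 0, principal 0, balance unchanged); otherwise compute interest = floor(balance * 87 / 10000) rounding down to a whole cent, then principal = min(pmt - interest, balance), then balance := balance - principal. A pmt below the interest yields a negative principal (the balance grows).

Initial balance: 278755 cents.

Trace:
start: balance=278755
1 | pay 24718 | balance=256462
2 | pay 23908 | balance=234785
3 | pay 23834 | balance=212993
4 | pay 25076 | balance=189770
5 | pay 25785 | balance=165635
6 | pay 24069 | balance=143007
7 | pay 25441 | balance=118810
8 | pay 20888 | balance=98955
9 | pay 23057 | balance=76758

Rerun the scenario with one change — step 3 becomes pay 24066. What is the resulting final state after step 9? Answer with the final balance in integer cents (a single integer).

(re-executing from step 3 with the substitution; state before step 3: balance=234785)
3 | pay 24066 | balance=212761
4 | pay 25076 | balance=189536
5 | pay 25785 | balance=165399
6 | pay 24069 | balance=142768
7 | pay 25441 | balance=118569
8 | pay 20888 | balance=98712
9 | pay 23057 | balance=76513

76513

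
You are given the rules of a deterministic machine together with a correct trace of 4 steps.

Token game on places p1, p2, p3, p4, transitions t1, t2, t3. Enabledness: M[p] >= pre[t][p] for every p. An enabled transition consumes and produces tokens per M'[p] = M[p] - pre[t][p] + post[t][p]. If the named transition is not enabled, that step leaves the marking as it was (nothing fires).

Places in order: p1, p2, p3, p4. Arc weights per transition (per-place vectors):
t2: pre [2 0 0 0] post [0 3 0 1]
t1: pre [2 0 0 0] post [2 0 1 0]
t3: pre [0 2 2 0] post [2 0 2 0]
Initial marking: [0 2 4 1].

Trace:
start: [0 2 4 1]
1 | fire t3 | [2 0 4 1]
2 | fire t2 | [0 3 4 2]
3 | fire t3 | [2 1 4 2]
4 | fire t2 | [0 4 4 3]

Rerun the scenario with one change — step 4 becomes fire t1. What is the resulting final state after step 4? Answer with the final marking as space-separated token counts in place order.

(re-executing from step 4 with the substitution; state before step 4: [2 1 4 2])
4 | fire t1 | [2 1 5 2]

2 1 5 2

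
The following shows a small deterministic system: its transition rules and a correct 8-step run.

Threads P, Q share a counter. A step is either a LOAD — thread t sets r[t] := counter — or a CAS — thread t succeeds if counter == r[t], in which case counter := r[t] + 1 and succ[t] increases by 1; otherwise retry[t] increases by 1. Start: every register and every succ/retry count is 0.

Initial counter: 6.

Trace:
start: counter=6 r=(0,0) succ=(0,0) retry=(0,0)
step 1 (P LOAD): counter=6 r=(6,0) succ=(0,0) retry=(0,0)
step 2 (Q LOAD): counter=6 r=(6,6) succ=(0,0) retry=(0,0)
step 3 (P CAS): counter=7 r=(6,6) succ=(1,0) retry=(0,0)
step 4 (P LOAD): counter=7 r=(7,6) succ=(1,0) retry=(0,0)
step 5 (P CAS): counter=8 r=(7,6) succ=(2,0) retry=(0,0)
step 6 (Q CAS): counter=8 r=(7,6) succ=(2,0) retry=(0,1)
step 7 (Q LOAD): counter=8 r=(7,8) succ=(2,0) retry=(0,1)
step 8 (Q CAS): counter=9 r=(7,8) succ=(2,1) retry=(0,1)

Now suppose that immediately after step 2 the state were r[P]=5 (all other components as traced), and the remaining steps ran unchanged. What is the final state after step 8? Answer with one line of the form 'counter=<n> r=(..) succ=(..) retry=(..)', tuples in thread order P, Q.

counter=8 r=(6,7) succ=(1,1) retry=(1,1)

state after step 2 := counter=6 r=(5,6) succ=(0,0) retry=(0,0)
step 3 (P CAS): counter=6 r=(5,6) succ=(0,0) retry=(1,0)
step 4 (P LOAD): counter=6 r=(6,6) succ=(0,0) retry=(1,0)
step 5 (P CAS): counter=7 r=(6,6) succ=(1,0) retry=(1,0)
step 6 (Q CAS): counter=7 r=(6,6) succ=(1,0) retry=(1,1)
step 7 (Q LOAD): counter=7 r=(6,7) succ=(1,0) retry=(1,1)
step 8 (Q CAS): counter=8 r=(6,7) succ=(1,1) retry=(1,1)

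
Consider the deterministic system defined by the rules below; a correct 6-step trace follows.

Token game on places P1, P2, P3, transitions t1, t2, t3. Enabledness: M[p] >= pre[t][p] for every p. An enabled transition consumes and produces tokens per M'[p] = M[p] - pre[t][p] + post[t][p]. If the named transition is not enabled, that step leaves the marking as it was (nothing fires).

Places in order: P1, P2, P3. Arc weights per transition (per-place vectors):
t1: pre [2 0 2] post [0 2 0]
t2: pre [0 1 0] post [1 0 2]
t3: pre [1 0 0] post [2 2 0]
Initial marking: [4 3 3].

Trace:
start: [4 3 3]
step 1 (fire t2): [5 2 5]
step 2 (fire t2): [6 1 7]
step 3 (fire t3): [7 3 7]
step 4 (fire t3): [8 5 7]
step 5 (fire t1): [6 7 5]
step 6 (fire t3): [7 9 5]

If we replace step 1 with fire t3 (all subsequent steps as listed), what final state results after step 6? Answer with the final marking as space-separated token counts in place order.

(re-executing from step 1 with the substitution; state before step 1: [4 3 3])
step 1 (fire t3): [5 5 3]
step 2 (fire t2): [6 4 5]
step 3 (fire t3): [7 6 5]
step 4 (fire t3): [8 8 5]
step 5 (fire t1): [6 10 3]
step 6 (fire t3): [7 12 3]

7 12 3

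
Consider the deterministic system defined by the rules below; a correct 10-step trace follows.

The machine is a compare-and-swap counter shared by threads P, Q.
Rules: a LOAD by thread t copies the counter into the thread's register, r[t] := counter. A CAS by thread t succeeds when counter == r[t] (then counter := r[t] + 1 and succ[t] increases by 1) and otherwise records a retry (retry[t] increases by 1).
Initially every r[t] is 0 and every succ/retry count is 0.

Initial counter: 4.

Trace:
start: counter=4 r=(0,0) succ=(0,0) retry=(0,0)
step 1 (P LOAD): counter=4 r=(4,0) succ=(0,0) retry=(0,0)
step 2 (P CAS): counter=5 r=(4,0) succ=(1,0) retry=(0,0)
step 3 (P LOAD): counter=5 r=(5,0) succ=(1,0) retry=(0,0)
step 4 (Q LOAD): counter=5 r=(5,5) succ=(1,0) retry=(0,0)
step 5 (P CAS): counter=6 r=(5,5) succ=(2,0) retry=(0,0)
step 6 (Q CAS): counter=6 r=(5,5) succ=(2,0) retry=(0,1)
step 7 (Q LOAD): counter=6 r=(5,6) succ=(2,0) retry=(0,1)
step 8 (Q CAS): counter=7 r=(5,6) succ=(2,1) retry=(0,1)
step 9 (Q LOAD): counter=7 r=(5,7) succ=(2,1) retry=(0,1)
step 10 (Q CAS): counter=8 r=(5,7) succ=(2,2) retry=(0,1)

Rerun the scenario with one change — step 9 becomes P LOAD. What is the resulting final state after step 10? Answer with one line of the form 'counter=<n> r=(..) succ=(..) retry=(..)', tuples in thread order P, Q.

(re-executing from step 9 with the substitution; state before step 9: counter=7 r=(5,6) succ=(2,1) retry=(0,1))
step 9 (P LOAD): counter=7 r=(7,6) succ=(2,1) retry=(0,1)
step 10 (Q CAS): counter=7 r=(7,6) succ=(2,1) retry=(0,2)

counter=7 r=(7,6) succ=(2,1) retry=(0,2)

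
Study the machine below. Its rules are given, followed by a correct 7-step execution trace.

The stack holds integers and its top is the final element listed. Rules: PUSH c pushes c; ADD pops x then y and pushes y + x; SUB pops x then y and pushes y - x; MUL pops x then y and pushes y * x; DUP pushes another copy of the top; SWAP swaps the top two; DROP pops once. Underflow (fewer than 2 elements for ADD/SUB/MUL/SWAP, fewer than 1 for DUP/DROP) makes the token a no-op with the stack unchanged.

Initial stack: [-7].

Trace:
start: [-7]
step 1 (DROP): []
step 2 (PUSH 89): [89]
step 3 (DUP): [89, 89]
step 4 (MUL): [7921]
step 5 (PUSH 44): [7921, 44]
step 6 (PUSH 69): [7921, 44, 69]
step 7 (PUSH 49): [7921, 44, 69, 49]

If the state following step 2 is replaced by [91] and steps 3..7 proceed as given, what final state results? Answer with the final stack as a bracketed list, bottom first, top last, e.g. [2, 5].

state after step 2 := [91]
step 3 (DUP): [91, 91]
step 4 (MUL): [8281]
step 5 (PUSH 44): [8281, 44]
step 6 (PUSH 69): [8281, 44, 69]
step 7 (PUSH 49): [8281, 44, 69, 49]

[8281, 44, 69, 49]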